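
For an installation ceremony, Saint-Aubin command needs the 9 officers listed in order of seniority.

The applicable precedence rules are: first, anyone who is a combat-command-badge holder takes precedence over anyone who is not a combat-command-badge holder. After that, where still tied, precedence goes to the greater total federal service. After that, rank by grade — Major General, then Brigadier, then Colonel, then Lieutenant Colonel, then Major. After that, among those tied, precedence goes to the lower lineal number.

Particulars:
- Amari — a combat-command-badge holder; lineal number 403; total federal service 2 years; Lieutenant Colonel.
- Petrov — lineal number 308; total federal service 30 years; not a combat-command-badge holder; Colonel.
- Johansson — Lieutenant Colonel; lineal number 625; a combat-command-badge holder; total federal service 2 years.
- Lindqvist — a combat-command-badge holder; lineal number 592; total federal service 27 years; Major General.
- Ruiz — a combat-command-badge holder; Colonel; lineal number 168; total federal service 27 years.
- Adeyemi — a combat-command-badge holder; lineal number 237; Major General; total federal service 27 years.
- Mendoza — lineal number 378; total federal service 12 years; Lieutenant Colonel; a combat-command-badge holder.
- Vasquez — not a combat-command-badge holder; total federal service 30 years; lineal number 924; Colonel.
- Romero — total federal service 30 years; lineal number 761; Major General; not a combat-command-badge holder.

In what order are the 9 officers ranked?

By the first rule: Adeyemi, Lindqvist, Ruiz, Mendoza, Amari and Johansson (each a combat-command-badge holder); then Romero, Petrov and Vasquez (each not a combat-command-badge holder).
Among Adeyemi, Lindqvist, Ruiz, Mendoza, Amari and Johansson, by total federal service (higher first): Adeyemi, Lindqvist and Ruiz (27 years) before Mendoza (12 years) before Amari and Johansson (2 years).
Among Adeyemi, Lindqvist and Ruiz, by grade: Adeyemi and Lindqvist (Major General) before Ruiz (Colonel).
Among Adeyemi and Lindqvist, by lineal number (lower first): Adeyemi (237) before Lindqvist (592).
Amari and Johansson are each Lieutenant Colonel, so the next rule applies.
Among Amari and Johansson, by lineal number (lower first): Amari (403) before Johansson (625).
Romero, Petrov and Vasquez all have total federal service 30 years, so the next rule applies.
Among Romero, Petrov and Vasquez, by grade: Romero (Major General) before Petrov and Vasquez (Colonel).
Among Petrov and Vasquez, by lineal number (lower first): Petrov (308) before Vasquez (924).
Full order: Adeyemi, Lindqvist, Ruiz, Mendoza, Amari, Johansson, Romero, Petrov, Vasquez.

Adeyemi, Lindqvist, Ruiz, Mendoza, Amari, Johansson, Romero, Petrov, Vasquez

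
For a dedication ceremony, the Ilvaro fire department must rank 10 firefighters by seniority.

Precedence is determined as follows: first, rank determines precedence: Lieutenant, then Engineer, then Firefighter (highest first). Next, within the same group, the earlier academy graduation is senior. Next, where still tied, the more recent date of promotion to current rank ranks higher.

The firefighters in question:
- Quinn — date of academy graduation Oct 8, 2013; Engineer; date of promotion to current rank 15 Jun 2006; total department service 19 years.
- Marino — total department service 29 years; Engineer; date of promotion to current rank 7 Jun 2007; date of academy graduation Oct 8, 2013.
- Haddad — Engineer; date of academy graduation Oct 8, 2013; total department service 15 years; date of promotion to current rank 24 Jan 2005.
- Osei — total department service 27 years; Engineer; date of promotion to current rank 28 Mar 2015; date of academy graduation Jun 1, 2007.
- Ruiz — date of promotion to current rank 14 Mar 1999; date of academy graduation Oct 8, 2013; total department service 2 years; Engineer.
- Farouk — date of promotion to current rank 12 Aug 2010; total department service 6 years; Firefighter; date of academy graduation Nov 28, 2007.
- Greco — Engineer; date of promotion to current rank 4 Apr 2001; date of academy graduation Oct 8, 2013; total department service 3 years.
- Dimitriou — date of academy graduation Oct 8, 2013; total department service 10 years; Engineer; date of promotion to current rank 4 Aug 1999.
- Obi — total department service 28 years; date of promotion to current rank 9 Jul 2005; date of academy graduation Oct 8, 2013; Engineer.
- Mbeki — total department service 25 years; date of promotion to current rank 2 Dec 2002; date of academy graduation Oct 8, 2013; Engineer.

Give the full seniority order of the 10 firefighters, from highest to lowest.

Osei, Marino, Quinn, Obi, Haddad, Mbeki, Greco, Dimitriou, Ruiz, Farouk

By rank: Osei, Marino, Quinn, Obi, Haddad, Mbeki, Greco, Dimitriou and Ruiz (Engineer); then Farouk (Firefighter).
Among Osei, Marino, Quinn, Obi, Haddad, Mbeki, Greco, Dimitriou and Ruiz, by date of academy graduation (earlier first): Osei (Jun 1, 2007) before Marino, Quinn, Obi, Haddad, Mbeki, Greco, Dimitriou and Ruiz (Oct 8, 2013).
Among Marino, Quinn, Obi, Haddad, Mbeki, Greco, Dimitriou and Ruiz, by date of promotion to current rank (later first): Marino (7 Jun 2007) before Quinn (15 Jun 2006) before Obi (9 Jul 2005) before Haddad (24 Jan 2005) before Mbeki (2 Dec 2002) before Greco (4 Apr 2001) before Dimitriou (4 Aug 1999) before Ruiz (14 Mar 1999).
Full order: Osei, Marino, Quinn, Obi, Haddad, Mbeki, Greco, Dimitriou, Ruiz, Farouk.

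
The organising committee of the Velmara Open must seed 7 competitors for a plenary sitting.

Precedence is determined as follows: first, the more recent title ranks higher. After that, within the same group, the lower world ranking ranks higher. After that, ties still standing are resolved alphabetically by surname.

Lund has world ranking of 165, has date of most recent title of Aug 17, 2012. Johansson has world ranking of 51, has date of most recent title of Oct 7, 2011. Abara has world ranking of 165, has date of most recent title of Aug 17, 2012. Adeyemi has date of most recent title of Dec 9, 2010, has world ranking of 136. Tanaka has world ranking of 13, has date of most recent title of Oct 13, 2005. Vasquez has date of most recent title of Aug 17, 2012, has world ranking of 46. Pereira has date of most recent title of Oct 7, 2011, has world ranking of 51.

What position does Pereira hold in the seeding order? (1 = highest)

By date of most recent title (later first): Vasquez, Abara and Lund (each Aug 17, 2012); then Johansson and Pereira (both Oct 7, 2011); then Adeyemi (Dec 9, 2010); then Tanaka (Oct 13, 2005).
Among Vasquez, Abara and Lund, by world ranking (lower first): Vasquez (46) before Abara and Lund (165).
Among Abara and Lund, alphabetically by surname: Abara before Lund.
Johansson and Pereira both have world ranking 51, so the next rule applies.
Among Johansson and Pereira, alphabetically by surname: Johansson before Pereira.
Order: Vasquez, Abara, Lund, Johansson, Pereira, Adeyemi, Tanaka. So position 5.

5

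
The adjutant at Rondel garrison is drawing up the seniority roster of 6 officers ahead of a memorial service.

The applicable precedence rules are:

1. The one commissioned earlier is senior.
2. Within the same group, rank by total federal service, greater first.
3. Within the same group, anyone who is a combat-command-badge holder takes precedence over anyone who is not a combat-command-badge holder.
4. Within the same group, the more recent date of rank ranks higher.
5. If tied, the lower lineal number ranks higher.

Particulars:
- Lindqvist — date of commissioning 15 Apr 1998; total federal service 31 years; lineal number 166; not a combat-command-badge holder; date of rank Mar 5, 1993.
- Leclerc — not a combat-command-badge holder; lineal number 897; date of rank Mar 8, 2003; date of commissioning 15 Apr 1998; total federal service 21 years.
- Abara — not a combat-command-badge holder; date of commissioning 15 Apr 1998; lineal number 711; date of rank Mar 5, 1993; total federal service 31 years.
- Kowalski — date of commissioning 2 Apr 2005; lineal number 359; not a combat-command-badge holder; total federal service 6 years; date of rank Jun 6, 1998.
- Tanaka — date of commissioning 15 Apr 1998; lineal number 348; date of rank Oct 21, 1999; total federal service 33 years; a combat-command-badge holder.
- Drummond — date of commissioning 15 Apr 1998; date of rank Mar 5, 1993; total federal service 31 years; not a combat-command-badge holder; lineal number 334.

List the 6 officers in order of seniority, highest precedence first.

By date of commissioning (earlier first): Tanaka, Lindqvist, Drummond, Abara and Leclerc (each 15 Apr 1998); then Kowalski (2 Apr 2005).
Among Tanaka, Lindqvist, Drummond, Abara and Leclerc, by total federal service (higher first): Tanaka (33 years) before Lindqvist, Drummond and Abara (31 years) before Leclerc (21 years).
Lindqvist, Drummond and Abara are each not a combat-command-badge holder, so the next rule applies.
Lindqvist, Drummond and Abara all have date of rank Mar 5, 1993, so the next rule applies.
Among Lindqvist, Drummond and Abara, by lineal number (lower first): Lindqvist (166) before Drummond (334) before Abara (711).
Full order: Tanaka, Lindqvist, Drummond, Abara, Leclerc, Kowalski.

Tanaka, Lindqvist, Drummond, Abara, Leclerc, Kowalski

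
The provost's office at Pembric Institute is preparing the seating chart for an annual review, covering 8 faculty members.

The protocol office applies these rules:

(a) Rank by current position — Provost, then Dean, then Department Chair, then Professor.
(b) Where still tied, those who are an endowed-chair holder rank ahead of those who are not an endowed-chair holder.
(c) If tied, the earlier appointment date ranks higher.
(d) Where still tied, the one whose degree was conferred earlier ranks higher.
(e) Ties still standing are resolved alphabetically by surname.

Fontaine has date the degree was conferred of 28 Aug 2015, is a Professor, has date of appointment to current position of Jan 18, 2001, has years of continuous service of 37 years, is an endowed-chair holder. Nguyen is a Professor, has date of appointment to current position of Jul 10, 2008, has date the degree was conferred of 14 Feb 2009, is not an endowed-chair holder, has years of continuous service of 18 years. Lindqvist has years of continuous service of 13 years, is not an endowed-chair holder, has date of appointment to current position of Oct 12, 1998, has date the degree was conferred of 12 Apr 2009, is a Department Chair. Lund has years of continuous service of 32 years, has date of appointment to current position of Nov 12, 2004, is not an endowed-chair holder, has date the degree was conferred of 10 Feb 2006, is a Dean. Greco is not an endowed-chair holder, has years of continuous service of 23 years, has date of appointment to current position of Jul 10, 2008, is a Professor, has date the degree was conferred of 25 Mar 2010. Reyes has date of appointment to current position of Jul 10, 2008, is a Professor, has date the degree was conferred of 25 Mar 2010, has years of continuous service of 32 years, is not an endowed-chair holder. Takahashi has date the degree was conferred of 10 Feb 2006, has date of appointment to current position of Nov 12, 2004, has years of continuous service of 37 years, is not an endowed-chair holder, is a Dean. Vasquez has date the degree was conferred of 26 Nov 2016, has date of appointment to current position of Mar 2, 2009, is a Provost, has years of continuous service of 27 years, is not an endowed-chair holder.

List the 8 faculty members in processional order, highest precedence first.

By current position: Vasquez (Provost); then Lund and Takahashi (Dean); then Lindqvist (Department Chair); then Fontaine, Nguyen, Greco and Reyes (Professor).
Lund and Takahashi are each not an endowed-chair holder, so the next rule applies.
Lund and Takahashi both have date of appointment to current position Nov 12, 2004, so the next rule applies.
Lund and Takahashi both have date the degree was conferred 10 Feb 2006, so the next rule applies.
Among Lund and Takahashi, alphabetically by surname: Lund before Takahashi.
Among Fontaine, Nguyen, Greco and Reyes, an endowed-chair holder before not an endowed-chair holder: Fontaine (an endowed-chair holder) before Nguyen, Greco and Reyes (not an endowed-chair holder).
Nguyen, Greco and Reyes all have date of appointment to current position Jul 10, 2008, so the next rule applies.
Among Nguyen, Greco and Reyes, by date the degree was conferred (earlier first): Nguyen (14 Feb 2009) before Greco and Reyes (25 Mar 2010).
Among Greco and Reyes, alphabetically by surname: Greco before Reyes.
Full order: Vasquez, Lund, Takahashi, Lindqvist, Fontaine, Nguyen, Greco, Reyes.

Vasquez, Lund, Takahashi, Lindqvist, Fontaine, Nguyen, Greco, Reyes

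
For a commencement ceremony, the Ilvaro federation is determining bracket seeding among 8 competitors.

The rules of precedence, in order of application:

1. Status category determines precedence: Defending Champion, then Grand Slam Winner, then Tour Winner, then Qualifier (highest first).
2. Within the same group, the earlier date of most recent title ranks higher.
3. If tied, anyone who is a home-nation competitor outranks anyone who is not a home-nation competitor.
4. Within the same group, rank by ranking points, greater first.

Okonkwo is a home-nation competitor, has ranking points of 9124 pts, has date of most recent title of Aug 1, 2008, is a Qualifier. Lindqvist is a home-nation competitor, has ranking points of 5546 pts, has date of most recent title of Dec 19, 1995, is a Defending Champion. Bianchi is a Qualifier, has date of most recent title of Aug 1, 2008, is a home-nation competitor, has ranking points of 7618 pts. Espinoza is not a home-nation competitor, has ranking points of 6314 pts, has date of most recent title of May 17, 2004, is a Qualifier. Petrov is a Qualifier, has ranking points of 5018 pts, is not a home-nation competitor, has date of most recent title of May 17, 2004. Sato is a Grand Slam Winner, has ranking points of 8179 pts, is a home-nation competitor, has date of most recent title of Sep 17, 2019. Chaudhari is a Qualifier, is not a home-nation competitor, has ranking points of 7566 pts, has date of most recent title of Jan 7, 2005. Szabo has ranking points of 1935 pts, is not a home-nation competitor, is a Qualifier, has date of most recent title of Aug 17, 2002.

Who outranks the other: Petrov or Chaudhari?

Petrov

By status category: Lindqvist (Defending Champion); then Sato (Grand Slam Winner); then Szabo, Espinoza, Petrov, Chaudhari, Okonkwo and Bianchi (Qualifier).
Among Szabo, Espinoza, Petrov, Chaudhari, Okonkwo and Bianchi, by date of most recent title (earlier first): Szabo (Aug 17, 2002) before Espinoza and Petrov (May 17, 2004) before Chaudhari (Jan 7, 2005) before Okonkwo and Bianchi (Aug 1, 2008).
Espinoza and Petrov are each not a home-nation competitor, so the next rule applies.
Among Espinoza and Petrov, by ranking points (higher first): Espinoza (6314 pts) before Petrov (5018 pts).
Okonkwo and Bianchi are each a home-nation competitor, so the next rule applies.
Among Okonkwo and Bianchi, by ranking points (higher first): Okonkwo (9124 pts) before Bianchi (7618 pts).
So Petrov takes precedence.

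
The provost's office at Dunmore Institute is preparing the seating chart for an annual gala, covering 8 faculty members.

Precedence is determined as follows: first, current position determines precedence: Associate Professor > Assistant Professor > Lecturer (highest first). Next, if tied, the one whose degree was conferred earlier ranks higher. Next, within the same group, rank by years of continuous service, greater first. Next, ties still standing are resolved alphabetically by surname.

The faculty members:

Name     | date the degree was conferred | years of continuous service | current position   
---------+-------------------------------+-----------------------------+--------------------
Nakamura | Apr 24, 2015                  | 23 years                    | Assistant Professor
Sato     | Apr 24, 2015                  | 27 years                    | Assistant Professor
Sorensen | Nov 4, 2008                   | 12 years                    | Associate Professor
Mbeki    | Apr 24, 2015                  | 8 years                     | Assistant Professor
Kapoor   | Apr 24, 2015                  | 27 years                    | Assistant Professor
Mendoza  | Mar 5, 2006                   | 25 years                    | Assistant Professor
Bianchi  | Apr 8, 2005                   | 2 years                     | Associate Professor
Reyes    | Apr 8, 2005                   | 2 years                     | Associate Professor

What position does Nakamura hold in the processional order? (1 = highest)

By current position: Bianchi, Reyes and Sorensen (Associate Professor); then Mendoza, Kapoor, Sato, Nakamura and Mbeki (Assistant Professor).
Among Bianchi, Reyes and Sorensen, by date the degree was conferred (earlier first): Bianchi and Reyes (Apr 8, 2005) before Sorensen (Nov 4, 2008).
Bianchi and Reyes both have years of continuous service 2 years, so the next rule applies.
Among Bianchi and Reyes, alphabetically by surname: Bianchi before Reyes.
Among Mendoza, Kapoor, Sato, Nakamura and Mbeki, by date the degree was conferred (earlier first): Mendoza (Mar 5, 2006) before Kapoor, Sato, Nakamura and Mbeki (Apr 24, 2015).
Among Kapoor, Sato, Nakamura and Mbeki, by years of continuous service (higher first): Kapoor and Sato (27 years) before Nakamura (23 years) before Mbeki (8 years).
Among Kapoor and Sato, alphabetically by surname: Kapoor before Sato.
Order: Bianchi, Reyes, Sorensen, Mendoza, Kapoor, Sato, Nakamura, Mbeki. So position 7.

7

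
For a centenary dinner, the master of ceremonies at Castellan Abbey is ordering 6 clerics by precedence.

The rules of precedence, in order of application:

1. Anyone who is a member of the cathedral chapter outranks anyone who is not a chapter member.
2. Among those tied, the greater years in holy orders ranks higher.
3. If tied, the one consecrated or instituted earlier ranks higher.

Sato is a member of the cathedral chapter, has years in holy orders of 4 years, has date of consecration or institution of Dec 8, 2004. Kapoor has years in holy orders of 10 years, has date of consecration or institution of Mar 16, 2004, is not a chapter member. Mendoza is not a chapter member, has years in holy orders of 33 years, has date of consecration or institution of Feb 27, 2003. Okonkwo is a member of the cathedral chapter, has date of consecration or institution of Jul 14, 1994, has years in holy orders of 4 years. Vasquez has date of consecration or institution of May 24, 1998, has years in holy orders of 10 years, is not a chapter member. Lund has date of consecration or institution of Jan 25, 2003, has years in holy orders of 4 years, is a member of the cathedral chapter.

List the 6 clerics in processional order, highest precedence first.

By the first rule: Okonkwo, Lund and Sato (each a member of the cathedral chapter); then Mendoza, Vasquez and Kapoor (each not a chapter member).
Okonkwo, Lund and Sato all have years in holy orders 4 years, so the next rule applies.
Among Okonkwo, Lund and Sato, by date of consecration or institution (earlier first): Okonkwo (Jul 14, 1994) before Lund (Jan 25, 2003) before Sato (Dec 8, 2004).
Among Mendoza, Vasquez and Kapoor, by years in holy orders (higher first): Mendoza (33 years) before Vasquez and Kapoor (10 years).
Among Vasquez and Kapoor, by date of consecration or institution (earlier first): Vasquez (May 24, 1998) before Kapoor (Mar 16, 2004).
Full order: Okonkwo, Lund, Sato, Mendoza, Vasquez, Kapoor.

Okonkwo, Lund, Sato, Mendoza, Vasquez, Kapoor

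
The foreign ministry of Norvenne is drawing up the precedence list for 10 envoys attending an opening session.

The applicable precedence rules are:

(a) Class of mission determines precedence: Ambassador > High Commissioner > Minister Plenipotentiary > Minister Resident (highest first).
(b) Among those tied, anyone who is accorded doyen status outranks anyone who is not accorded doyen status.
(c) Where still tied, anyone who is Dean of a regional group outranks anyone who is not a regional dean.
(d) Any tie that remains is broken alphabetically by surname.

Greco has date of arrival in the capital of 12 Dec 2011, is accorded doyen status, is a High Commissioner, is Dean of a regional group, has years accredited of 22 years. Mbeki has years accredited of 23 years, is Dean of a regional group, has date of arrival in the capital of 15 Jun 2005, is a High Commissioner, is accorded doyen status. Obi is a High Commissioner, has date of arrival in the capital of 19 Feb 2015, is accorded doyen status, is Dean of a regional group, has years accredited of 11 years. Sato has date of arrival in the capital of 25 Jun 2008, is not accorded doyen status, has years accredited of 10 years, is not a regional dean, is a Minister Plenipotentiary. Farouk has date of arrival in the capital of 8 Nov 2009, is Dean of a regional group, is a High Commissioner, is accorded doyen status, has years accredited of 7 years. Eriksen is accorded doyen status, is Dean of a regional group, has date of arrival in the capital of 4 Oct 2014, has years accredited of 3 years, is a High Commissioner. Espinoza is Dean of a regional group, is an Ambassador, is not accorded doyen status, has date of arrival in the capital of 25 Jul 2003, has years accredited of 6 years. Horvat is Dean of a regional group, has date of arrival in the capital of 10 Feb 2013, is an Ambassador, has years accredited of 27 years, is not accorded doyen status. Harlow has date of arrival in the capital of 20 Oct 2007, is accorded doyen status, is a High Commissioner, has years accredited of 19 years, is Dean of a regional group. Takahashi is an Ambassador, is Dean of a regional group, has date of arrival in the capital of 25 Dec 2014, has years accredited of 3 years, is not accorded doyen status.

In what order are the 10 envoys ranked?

By class of mission: Espinoza, Horvat and Takahashi (Ambassador); then Eriksen, Farouk, Greco, Harlow, Mbeki and Obi (High Commissioner); then Sato (Minister Plenipotentiary).
Espinoza, Horvat and Takahashi are each not accorded doyen status, so the next rule applies.
Espinoza, Horvat and Takahashi are each Dean of a regional group, so the next rule applies.
Among Espinoza, Horvat and Takahashi, alphabetically by surname: Espinoza before Horvat before Takahashi.
Eriksen, Farouk, Greco, Harlow, Mbeki and Obi are each accorded doyen status, so the next rule applies.
Eriksen, Farouk, Greco, Harlow, Mbeki and Obi are each Dean of a regional group, so the next rule applies.
Among Eriksen, Farouk, Greco, Harlow, Mbeki and Obi, alphabetically by surname: Eriksen before Farouk before Greco before Harlow before Mbeki before Obi.
Full order: Espinoza, Horvat, Takahashi, Eriksen, Farouk, Greco, Harlow, Mbeki, Obi, Sato.

Espinoza, Horvat, Takahashi, Eriksen, Farouk, Greco, Harlow, Mbeki, Obi, Sato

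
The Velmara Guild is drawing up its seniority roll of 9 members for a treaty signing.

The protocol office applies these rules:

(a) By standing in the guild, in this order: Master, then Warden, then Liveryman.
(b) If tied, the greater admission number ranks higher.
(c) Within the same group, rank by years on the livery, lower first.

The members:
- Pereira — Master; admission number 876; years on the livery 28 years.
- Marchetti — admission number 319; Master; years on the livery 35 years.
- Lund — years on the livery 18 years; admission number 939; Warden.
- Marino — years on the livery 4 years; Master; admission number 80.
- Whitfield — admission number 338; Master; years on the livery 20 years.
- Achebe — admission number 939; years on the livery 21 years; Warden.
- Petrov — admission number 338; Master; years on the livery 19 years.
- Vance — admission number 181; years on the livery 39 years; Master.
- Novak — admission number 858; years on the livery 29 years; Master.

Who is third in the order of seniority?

By standing in the guild: Pereira, Novak, Petrov, Whitfield, Marchetti, Vance and Marino (Master); then Lund and Achebe (Warden).
Among Pereira, Novak, Petrov, Whitfield, Marchetti, Vance and Marino, by admission number (higher first): Pereira (876) before Novak (858) before Petrov and Whitfield (338) before Marchetti (319) before Vance (181) before Marino (80).
Among Petrov and Whitfield, by years on the livery (lower first): Petrov (19 years) before Whitfield (20 years).
Lund and Achebe both have admission number 939, so the next rule applies.
Among Lund and Achebe, by years on the livery (lower first): Lund (18 years) before Achebe (21 years).
Order: Pereira, Novak, Petrov, Whitfield, Marchetti, Vance, Marino, Lund, Achebe.

Petrov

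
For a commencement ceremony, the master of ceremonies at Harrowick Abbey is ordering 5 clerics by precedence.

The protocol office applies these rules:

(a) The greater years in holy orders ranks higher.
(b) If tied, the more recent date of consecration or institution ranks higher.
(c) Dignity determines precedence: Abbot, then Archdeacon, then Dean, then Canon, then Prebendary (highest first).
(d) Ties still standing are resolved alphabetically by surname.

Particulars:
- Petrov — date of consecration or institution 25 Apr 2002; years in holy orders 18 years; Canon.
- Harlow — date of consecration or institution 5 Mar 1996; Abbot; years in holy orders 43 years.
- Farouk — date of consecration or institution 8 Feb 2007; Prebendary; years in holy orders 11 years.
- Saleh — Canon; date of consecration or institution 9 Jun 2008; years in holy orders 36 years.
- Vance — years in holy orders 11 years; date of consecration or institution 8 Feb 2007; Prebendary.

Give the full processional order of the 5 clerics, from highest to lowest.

By years in holy orders (higher first): Harlow (43 years); then Saleh (36 years); then Petrov (18 years); then Farouk and Vance (both 11 years).
Farouk and Vance both have date of consecration or institution 8 Feb 2007, so the next rule applies.
Farouk and Vance are each Prebendary, so the next rule applies.
Among Farouk and Vance, alphabetically by surname: Farouk before Vance.
Full order: Harlow, Saleh, Petrov, Farouk, Vance.

Harlow, Saleh, Petrov, Farouk, Vance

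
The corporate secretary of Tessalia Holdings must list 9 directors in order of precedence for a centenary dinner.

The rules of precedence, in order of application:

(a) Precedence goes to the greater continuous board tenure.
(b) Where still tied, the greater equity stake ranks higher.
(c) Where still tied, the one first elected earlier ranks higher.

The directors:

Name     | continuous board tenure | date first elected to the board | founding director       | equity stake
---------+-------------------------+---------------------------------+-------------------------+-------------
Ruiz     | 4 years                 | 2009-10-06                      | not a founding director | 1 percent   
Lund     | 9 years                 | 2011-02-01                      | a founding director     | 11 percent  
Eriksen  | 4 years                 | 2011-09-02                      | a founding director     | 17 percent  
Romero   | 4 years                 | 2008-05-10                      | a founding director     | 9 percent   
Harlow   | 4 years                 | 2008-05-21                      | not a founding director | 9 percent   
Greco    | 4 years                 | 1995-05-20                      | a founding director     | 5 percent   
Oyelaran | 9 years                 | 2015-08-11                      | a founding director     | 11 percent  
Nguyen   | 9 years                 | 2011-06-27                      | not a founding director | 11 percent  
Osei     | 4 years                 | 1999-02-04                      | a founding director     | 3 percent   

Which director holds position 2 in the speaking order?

Nguyen

By continuous board tenure (higher first): Lund, Nguyen and Oyelaran (each 9 years); then Eriksen, Romero, Harlow, Greco, Osei and Ruiz (each 4 years).
Lund, Nguyen and Oyelaran all have equity stake 11 percent, so the next rule applies.
Among Lund, Nguyen and Oyelaran, by date first elected to the board (earlier first): Lund (2011-02-01) before Nguyen (2011-06-27) before Oyelaran (2015-08-11).
Among Eriksen, Romero, Harlow, Greco, Osei and Ruiz, by equity stake (higher first): Eriksen (17 percent) before Romero and Harlow (9 percent) before Greco (5 percent) before Osei (3 percent) before Ruiz (1 percent).
Among Romero and Harlow, by date first elected to the board (earlier first): Romero (2008-05-10) before Harlow (2008-05-21).
Order: Lund, Nguyen, Oyelaran, Eriksen, Romero, Harlow, Greco, Osei, Ruiz.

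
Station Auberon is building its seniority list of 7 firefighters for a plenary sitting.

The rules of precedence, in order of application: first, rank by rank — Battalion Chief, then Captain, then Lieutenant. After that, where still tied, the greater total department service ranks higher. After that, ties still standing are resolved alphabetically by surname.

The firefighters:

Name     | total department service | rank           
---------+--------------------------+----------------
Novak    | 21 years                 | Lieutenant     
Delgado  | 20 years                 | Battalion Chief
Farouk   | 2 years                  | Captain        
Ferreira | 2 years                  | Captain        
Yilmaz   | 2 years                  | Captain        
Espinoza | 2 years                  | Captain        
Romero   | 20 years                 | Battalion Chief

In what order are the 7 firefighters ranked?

Delgado, Romero, Espinoza, Farouk, Ferreira, Yilmaz, Novak

By rank: Delgado and Romero (Battalion Chief); then Espinoza, Farouk, Ferreira and Yilmaz (Captain); then Novak (Lieutenant).
Delgado and Romero both have total department service 20 years, so the next rule applies.
Among Delgado and Romero, alphabetically by surname: Delgado before Romero.
Espinoza, Farouk, Ferreira and Yilmaz all have total department service 2 years, so the next rule applies.
Among Espinoza, Farouk, Ferreira and Yilmaz, alphabetically by surname: Espinoza before Farouk before Ferreira before Yilmaz.
Full order: Delgado, Romero, Espinoza, Farouk, Ferreira, Yilmaz, Novak.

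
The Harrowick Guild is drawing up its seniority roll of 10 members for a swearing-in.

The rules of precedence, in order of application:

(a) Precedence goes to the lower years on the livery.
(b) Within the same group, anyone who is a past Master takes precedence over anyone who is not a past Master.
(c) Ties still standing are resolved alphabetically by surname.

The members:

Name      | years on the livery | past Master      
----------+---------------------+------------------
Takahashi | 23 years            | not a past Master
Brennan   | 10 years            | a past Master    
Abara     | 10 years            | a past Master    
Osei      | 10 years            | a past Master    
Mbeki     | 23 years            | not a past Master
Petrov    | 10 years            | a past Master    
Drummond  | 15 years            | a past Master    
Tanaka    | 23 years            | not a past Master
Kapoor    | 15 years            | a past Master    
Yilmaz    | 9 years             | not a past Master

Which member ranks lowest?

By years on the livery (lower first): Yilmaz (9 years); then Abara, Brennan, Osei and Petrov (each 10 years); then Drummond and Kapoor (both 15 years); then Mbeki, Takahashi and Tanaka (each 23 years).
Abara, Brennan, Osei and Petrov are each a past Master, so the next rule applies.
Among Abara, Brennan, Osei and Petrov, alphabetically by surname: Abara before Brennan before Osei before Petrov.
Drummond and Kapoor are each a past Master, so the next rule applies.
Among Drummond and Kapoor, alphabetically by surname: Drummond before Kapoor.
Mbeki, Takahashi and Tanaka are each not a past Master, so the next rule applies.
Among Mbeki, Takahashi and Tanaka, alphabetically by surname: Mbeki before Takahashi before Tanaka.
Order: Yilmaz, Abara, Brennan, Osei, Petrov, Drummond, Kapoor, Mbeki, Takahashi, Tanaka.

Tanaka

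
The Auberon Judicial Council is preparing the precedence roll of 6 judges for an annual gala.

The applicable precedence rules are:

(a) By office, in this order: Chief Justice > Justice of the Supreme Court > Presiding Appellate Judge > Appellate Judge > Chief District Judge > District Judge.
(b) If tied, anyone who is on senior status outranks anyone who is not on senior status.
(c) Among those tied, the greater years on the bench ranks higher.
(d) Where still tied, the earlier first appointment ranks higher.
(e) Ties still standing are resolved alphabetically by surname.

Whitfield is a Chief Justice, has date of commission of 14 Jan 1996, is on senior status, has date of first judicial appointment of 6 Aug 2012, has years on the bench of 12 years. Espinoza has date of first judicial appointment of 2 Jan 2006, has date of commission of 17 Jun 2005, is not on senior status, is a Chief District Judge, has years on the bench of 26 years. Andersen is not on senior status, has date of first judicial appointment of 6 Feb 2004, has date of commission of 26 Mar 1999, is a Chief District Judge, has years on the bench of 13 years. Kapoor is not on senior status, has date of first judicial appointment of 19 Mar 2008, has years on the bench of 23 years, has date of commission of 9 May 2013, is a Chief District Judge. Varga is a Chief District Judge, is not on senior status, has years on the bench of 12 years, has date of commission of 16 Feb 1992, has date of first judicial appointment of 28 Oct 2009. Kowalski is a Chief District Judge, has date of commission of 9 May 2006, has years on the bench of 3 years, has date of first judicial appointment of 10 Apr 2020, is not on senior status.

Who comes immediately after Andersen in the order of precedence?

By office: Whitfield (Chief Justice); then Espinoza, Kapoor, Andersen, Varga and Kowalski (Chief District Judge).
Espinoza, Kapoor, Andersen, Varga and Kowalski are each not on senior status, so the next rule applies.
Among Espinoza, Kapoor, Andersen, Varga and Kowalski, by years on the bench (higher first): Espinoza (26 years) before Kapoor (23 years) before Andersen (13 years) before Varga (12 years) before Kowalski (3 years).
Order: Whitfield, Espinoza, Kapoor, Andersen, Varga, Kowalski.

Varga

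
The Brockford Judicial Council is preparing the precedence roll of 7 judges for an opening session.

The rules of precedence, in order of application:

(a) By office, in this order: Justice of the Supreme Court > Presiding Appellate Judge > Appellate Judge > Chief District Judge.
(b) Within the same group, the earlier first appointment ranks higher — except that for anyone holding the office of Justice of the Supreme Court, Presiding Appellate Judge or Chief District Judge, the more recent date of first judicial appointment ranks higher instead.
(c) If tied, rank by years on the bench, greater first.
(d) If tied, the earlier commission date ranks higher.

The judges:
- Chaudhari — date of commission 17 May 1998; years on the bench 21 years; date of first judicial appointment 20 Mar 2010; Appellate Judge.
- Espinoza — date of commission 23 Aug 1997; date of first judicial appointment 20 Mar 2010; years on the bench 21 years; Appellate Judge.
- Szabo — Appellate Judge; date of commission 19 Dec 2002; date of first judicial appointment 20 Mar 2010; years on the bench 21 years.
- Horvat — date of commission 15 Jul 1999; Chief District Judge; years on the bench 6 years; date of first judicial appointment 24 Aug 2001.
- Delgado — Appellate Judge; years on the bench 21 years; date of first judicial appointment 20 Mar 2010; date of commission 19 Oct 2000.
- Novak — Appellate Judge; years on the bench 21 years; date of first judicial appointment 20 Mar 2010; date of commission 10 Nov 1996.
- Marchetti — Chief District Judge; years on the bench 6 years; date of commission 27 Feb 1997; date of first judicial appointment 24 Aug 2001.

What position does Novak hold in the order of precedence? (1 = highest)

1

By office: Novak, Espinoza, Chaudhari, Delgado and Szabo (Appellate Judge); then Marchetti and Horvat (Chief District Judge).
Novak, Espinoza, Chaudhari, Delgado and Szabo all have date of first judicial appointment 20 Mar 2010, so the next rule applies.
Novak, Espinoza, Chaudhari, Delgado and Szabo all have years on the bench 21 years, so the next rule applies.
Among Novak, Espinoza, Chaudhari, Delgado and Szabo, by date of commission (earlier first): Novak (10 Nov 1996) before Espinoza (23 Aug 1997) before Chaudhari (17 May 1998) before Delgado (19 Oct 2000) before Szabo (19 Dec 2002).
Marchetti and Horvat both have date of first judicial appointment 24 Aug 2001, so the next rule applies.
Marchetti and Horvat both have years on the bench 6 years, so the next rule applies.
Among Marchetti and Horvat, by date of commission (earlier first): Marchetti (27 Feb 1997) before Horvat (15 Jul 1999).
Order: Novak, Espinoza, Chaudhari, Delgado, Szabo, Marchetti, Horvat. So position 1.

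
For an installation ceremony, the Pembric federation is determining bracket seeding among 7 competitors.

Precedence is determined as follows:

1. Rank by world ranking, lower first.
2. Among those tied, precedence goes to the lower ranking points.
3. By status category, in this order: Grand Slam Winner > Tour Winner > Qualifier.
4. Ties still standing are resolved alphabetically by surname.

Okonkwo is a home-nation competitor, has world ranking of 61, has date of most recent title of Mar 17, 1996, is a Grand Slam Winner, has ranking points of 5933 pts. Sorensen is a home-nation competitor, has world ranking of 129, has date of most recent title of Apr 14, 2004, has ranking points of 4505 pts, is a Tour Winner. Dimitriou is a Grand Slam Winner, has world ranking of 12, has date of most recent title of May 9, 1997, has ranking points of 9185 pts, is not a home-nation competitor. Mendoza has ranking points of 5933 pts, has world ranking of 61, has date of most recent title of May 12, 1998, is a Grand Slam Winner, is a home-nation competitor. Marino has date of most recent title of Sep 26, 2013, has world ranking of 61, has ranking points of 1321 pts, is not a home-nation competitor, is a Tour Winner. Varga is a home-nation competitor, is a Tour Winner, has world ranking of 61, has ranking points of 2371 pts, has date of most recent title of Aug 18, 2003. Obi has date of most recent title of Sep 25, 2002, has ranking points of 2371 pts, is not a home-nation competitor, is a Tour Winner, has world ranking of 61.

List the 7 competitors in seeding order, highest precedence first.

Dimitriou, Marino, Obi, Varga, Mendoza, Okonkwo, Sorensen

By world ranking (lower first): Dimitriou (12); then Marino, Obi, Varga, Mendoza and Okonkwo (each 61); then Sorensen (129).
Among Marino, Obi, Varga, Mendoza and Okonkwo, by ranking points (lower first): Marino (1321 pts) before Obi and Varga (2371 pts) before Mendoza and Okonkwo (5933 pts).
Obi and Varga are each Tour Winner, so the next rule applies.
Among Obi and Varga, alphabetically by surname: Obi before Varga.
Mendoza and Okonkwo are each Grand Slam Winner, so the next rule applies.
Among Mendoza and Okonkwo, alphabetically by surname: Mendoza before Okonkwo.
Full order: Dimitriou, Marino, Obi, Varga, Mendoza, Okonkwo, Sorensen.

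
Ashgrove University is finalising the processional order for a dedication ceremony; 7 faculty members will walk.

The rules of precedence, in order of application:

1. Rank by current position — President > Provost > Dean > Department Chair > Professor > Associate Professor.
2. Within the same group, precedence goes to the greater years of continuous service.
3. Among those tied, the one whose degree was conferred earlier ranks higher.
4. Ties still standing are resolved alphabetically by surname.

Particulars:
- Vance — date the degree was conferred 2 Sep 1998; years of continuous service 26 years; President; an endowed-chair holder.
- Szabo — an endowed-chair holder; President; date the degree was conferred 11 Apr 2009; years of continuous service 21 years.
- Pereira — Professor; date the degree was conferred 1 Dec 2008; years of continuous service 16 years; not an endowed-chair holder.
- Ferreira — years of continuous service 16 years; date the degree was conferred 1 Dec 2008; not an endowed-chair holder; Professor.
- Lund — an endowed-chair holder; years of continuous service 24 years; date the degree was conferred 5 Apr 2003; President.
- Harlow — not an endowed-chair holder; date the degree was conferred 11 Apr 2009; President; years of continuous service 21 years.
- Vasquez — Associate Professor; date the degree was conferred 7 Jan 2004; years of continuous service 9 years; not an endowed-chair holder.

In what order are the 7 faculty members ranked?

Vance, Lund, Harlow, Szabo, Ferreira, Pereira, Vasquez

By current position: Vance, Lund, Harlow and Szabo (President); then Ferreira and Pereira (Professor); then Vasquez (Associate Professor).
Among Vance, Lund, Harlow and Szabo, by years of continuous service (higher first): Vance (26 years) before Lund (24 years) before Harlow and Szabo (21 years).
Harlow and Szabo both have date the degree was conferred 11 Apr 2009, so the next rule applies.
Among Harlow and Szabo, alphabetically by surname: Harlow before Szabo.
Ferreira and Pereira both have years of continuous service 16 years, so the next rule applies.
Ferreira and Pereira both have date the degree was conferred 1 Dec 2008, so the next rule applies.
Among Ferreira and Pereira, alphabetically by surname: Ferreira before Pereira.
Full order: Vance, Lund, Harlow, Szabo, Ferreira, Pereira, Vasquez.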